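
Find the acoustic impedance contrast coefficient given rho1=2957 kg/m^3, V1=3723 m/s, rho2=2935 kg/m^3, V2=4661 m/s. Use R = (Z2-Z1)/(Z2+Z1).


Z1 = 2957 * 3723 = 11008911
Z2 = 2935 * 4661 = 13680035
R = (13680035 - 11008911) / (13680035 + 11008911) = 2671124 / 24688946 = 0.1082

0.1082


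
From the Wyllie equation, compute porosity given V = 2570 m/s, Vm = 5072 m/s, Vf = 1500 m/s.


1/V - 1/Vm = 1/2570 - 1/5072 = 0.00019194
1/Vf - 1/Vm = 1/1500 - 1/5072 = 0.00046951
phi = 0.00019194 / 0.00046951 = 0.4088

0.4088


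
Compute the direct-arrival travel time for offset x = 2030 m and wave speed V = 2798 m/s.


t = x / V
= 2030 / 2798
= 0.7255 s

0.7255


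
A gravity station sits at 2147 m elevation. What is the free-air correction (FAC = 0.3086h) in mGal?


FAC = 0.3086 * h
= 0.3086 * 2147
= 662.5642 mGal

662.5642


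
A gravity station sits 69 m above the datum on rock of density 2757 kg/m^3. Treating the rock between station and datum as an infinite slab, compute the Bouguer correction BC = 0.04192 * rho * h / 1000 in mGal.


BC = 0.04192 * rho * h / 1000
= 0.04192 * 2757 * 69 / 1000
= 7.9746 mGal

7.9746


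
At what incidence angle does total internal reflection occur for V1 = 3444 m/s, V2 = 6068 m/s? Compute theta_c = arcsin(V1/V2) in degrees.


V1/V2 = 3444/6068 = 0.567568
theta_c = arcsin(0.567568) = 34.5808 degrees

34.5808


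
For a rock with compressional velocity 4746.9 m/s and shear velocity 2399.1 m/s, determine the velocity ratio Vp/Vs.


Vp/Vs = 4746.9 / 2399.1
= 1.9786

1.9786


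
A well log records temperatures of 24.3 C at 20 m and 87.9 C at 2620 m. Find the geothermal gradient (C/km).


dT = 87.9 - 24.3 = 63.6 C
dz = 2620 - 20 = 2600 m
gradient = dT/dz * 1000 = 63.6/2600 * 1000 = 24.4615 C/km

24.4615


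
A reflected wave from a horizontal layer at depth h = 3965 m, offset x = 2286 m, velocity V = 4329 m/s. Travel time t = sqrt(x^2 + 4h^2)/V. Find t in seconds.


x^2 + 4h^2 = 2286^2 + 4*3965^2 = 5225796 + 62884900 = 68110696
sqrt(68110696) = 8252.9205
t = 8252.9205 / 4329 = 1.9064 s

1.9064


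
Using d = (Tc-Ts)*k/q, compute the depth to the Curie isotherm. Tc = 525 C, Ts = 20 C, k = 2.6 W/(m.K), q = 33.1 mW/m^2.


T_Curie - T_surf = 525 - 20 = 505 C
Convert q to W/m^2: 33.1 mW/m^2 = 0.0331 W/m^2
d = 505 * 2.6 / 0.0331 = 39667.67 m

39667.67


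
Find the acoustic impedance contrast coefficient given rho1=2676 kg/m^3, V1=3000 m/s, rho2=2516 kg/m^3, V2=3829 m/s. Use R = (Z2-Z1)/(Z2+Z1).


Z1 = 2676 * 3000 = 8028000
Z2 = 2516 * 3829 = 9633764
R = (9633764 - 8028000) / (9633764 + 8028000) = 1605764 / 17661764 = 0.0909

0.0909


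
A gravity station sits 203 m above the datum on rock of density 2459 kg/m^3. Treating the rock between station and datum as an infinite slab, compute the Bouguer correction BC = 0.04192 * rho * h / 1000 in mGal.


BC = 0.04192 * rho * h / 1000
= 0.04192 * 2459 * 203 / 1000
= 20.9255 mGal

20.9255


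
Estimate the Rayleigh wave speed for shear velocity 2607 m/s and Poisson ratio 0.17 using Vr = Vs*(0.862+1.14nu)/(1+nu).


Numerator factor = 0.862 + 1.14*0.17 = 1.0558
Denominator = 1 + 0.17 = 1.17
Vr = 2607 * 1.0558 / 1.17 = 2352.54 m/s

2352.54


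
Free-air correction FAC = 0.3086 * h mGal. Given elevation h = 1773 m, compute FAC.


FAC = 0.3086 * h
= 0.3086 * 1773
= 547.1478 mGal

547.1478


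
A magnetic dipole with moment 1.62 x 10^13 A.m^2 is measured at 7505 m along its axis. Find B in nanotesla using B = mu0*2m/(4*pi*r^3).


m = 1.62 x 10^13 = 16200000000000 A.m^2
2m = 32400000000000 A.m^2
r^3 = 7505^3 = 422719312625
B = (4pi*10^-7) * 32400000000000 / (4*pi * 422719312625) * 1e9
= 40715040.790524 / 5312047548292.91 * 1e9
= 7664.6605 nT

7664.6605


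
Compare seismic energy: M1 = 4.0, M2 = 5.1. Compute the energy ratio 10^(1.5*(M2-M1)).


M2 - M1 = 5.1 - 4.0 = 1.1
1.5 * 1.1 = 1.65
ratio = 10^1.65 = 44.67

44.67


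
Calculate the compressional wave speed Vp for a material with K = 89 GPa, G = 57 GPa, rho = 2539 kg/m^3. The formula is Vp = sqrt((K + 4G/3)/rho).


First compute the effective modulus:
K + 4G/3 = 89e9 + 4*57e9/3 = 165000000000.0 Pa
Then divide by density:
165000000000.0 / 2539 = 64986215.0453 Pa/(kg/m^3)
Take the square root:
Vp = sqrt(64986215.0453) = 8061.4 m/s

8061.4


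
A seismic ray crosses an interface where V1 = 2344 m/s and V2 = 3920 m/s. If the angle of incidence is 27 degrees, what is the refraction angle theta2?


sin(theta1) = sin(27 deg) = 0.45399
sin(theta2) = V2/V1 * sin(theta1) = 3920/2344 * 0.45399 = 0.759233
theta2 = arcsin(0.759233) = 49.3967 degrees

49.3967


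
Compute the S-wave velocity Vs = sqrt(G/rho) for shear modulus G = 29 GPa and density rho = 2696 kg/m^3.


Convert G to Pa: G = 29e9 Pa
Compute G/rho = 29e9 / 2696 = 10756676.5579
Vs = sqrt(10756676.5579) = 3279.74 m/s

3279.74


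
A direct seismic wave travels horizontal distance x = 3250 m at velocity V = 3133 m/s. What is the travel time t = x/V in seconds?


t = x / V
= 3250 / 3133
= 1.0373 s

1.0373


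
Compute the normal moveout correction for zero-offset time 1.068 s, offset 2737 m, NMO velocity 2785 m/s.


x/Vnmo = 2737/2785 = 0.982765
(x/Vnmo)^2 = 0.965827
t0^2 = 1.140624
sqrt(1.140624 + 0.965827) = 1.451362
dt = 1.451362 - 1.068 = 0.383362

0.383362


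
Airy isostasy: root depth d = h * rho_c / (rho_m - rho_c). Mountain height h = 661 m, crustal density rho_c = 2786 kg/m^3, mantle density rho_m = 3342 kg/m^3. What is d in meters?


rho_m - rho_c = 3342 - 2786 = 556
d = 661 * 2786 / 556
= 1841546 / 556
= 3312.13 m

3312.13


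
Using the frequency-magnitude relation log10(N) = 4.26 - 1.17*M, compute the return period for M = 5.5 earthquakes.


log10(N) = 4.26 - 1.17*5.5 = -2.175
N = 10^-2.175 = 0.006683
T = 1/N = 1/0.006683 = 149.6236 years

149.6236


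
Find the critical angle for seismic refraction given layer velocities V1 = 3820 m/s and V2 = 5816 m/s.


V1/V2 = 3820/5816 = 0.656809
theta_c = arcsin(0.656809) = 41.0569 degrees

41.0569


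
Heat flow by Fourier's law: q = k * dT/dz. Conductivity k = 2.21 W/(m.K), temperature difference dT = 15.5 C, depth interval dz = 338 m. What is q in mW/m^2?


q = k * dT / dz * 1000
= 2.21 * 15.5 / 338 * 1000
= 0.101346 * 1000
= 101.3462 mW/m^2

101.3462


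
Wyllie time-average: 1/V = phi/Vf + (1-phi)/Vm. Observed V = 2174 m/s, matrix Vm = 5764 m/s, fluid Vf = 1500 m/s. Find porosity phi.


1/V - 1/Vm = 1/2174 - 1/5764 = 0.00028649
1/Vf - 1/Vm = 1/1500 - 1/5764 = 0.00049318
phi = 0.00028649 / 0.00049318 = 0.5809

0.5809


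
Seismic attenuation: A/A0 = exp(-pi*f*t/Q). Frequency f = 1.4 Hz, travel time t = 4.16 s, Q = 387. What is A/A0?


pi*f*t/Q = pi*1.4*4.16/387 = 0.047278
A/A0 = exp(-0.047278) = 0.953822

0.953822


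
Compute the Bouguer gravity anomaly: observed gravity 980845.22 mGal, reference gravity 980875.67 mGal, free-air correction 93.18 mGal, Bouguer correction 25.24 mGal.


BA = g_obs - g_ref + FAC - BC
= 980845.22 - 980875.67 + 93.18 - 25.24
= 37.49 mGal

37.49


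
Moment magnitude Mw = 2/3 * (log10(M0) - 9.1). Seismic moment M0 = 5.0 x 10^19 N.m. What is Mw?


log10(M0) = log10(5.0 x 10^19) = 19.699
Mw = 2/3 * (19.699 - 9.1)
= 2/3 * 10.599
= 7.07

7.07


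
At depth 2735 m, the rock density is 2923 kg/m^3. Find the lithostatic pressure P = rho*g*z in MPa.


P = rho * g * z / 1e6
= 2923 * 9.81 * 2735 / 1e6
= 78425113.05 / 1e6
= 78.4251 MPa

78.4251


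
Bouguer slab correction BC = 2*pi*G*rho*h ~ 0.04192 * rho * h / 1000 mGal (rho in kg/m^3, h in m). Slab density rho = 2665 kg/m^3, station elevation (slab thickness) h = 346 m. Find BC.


BC = 0.04192 * rho * h / 1000
= 0.04192 * 2665 * 346 / 1000
= 38.654 mGal

38.654


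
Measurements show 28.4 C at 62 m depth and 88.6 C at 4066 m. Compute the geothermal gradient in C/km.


dT = 88.6 - 28.4 = 60.2 C
dz = 4066 - 62 = 4004 m
gradient = dT/dz * 1000 = 60.2/4004 * 1000 = 15.035 C/km

15.035


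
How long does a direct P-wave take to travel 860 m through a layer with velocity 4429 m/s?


t = x / V
= 860 / 4429
= 0.1942 s

0.1942


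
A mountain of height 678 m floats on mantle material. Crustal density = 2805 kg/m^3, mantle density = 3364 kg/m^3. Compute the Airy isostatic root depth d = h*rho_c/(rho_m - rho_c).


rho_m - rho_c = 3364 - 2805 = 559
d = 678 * 2805 / 559
= 1901790 / 559
= 3402.13 m

3402.13


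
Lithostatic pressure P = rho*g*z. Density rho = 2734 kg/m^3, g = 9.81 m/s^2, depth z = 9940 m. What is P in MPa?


P = rho * g * z / 1e6
= 2734 * 9.81 * 9940 / 1e6
= 266596167.6 / 1e6
= 266.5962 MPa

266.5962


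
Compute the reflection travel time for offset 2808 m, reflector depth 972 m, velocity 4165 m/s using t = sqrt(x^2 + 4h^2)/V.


x^2 + 4h^2 = 2808^2 + 4*972^2 = 7884864 + 3779136 = 11664000
sqrt(11664000) = 3415.2599
t = 3415.2599 / 4165 = 0.82 s

0.82


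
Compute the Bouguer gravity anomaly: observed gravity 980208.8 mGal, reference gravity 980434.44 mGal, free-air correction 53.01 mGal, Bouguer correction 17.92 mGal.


BA = g_obs - g_ref + FAC - BC
= 980208.8 - 980434.44 + 53.01 - 17.92
= -190.55 mGal

-190.55


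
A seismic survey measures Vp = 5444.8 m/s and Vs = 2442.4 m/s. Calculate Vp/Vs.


Vp/Vs = 5444.8 / 2442.4
= 2.2293

2.2293


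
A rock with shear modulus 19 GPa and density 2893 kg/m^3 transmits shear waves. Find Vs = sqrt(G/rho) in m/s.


Convert G to Pa: G = 19e9 Pa
Compute G/rho = 19e9 / 2893 = 6567576.9098
Vs = sqrt(6567576.9098) = 2562.73 m/s

2562.73


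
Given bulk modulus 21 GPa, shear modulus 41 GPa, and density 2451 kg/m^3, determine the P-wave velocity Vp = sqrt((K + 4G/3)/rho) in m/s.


First compute the effective modulus:
K + 4G/3 = 21e9 + 4*41e9/3 = 75666666666.67 Pa
Then divide by density:
75666666666.67 / 2451 = 30871753.026 Pa/(kg/m^3)
Take the square root:
Vp = sqrt(30871753.026) = 5556.24 m/s

5556.24


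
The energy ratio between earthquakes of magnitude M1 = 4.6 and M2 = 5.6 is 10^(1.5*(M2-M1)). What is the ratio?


M2 - M1 = 5.6 - 4.6 = 1.0
1.5 * 1.0 = 1.5
ratio = 10^1.5 = 31.62

31.62


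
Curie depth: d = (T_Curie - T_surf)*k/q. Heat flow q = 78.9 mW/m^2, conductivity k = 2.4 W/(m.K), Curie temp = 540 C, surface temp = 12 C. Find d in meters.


T_Curie - T_surf = 540 - 12 = 528 C
Convert q to W/m^2: 78.9 mW/m^2 = 0.0789 W/m^2
d = 528 * 2.4 / 0.0789 = 16060.84 m

16060.84


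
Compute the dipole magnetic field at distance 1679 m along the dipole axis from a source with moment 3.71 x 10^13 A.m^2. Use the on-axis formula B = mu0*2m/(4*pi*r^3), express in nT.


m = 3.71 x 10^13 = 37100000000000 A.m^2
2m = 74200000000000 A.m^2
r^3 = 1679^3 = 4733169839
B = (4pi*10^-7) * 74200000000000 / (4*pi * 4733169839) * 1e9
= 93242469.958545 / 59478766377.58 * 1e9
= 1567659.7824 nT

1567659.7824


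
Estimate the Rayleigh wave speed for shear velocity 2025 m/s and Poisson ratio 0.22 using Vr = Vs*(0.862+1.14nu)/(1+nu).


Numerator factor = 0.862 + 1.14*0.22 = 1.1128
Denominator = 1 + 0.22 = 1.22
Vr = 2025 * 1.1128 / 1.22 = 1847.07 m/s

1847.07


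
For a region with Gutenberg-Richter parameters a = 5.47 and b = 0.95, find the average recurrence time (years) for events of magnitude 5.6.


log10(N) = 5.47 - 0.95*5.6 = 0.15
N = 10^0.15 = 1.412538
T = 1/N = 1/1.412538 = 0.7079 years

0.7079


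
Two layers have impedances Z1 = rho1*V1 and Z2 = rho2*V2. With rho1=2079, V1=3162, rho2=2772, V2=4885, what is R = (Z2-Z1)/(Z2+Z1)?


Z1 = 2079 * 3162 = 6573798
Z2 = 2772 * 4885 = 13541220
R = (13541220 - 6573798) / (13541220 + 6573798) = 6967422 / 20115018 = 0.3464

0.3464


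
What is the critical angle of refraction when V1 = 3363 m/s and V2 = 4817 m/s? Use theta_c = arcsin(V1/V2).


V1/V2 = 3363/4817 = 0.698152
theta_c = arcsin(0.698152) = 44.279 degrees

44.279


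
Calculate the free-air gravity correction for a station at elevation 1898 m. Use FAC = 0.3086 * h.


FAC = 0.3086 * h
= 0.3086 * 1898
= 585.7228 mGal

585.7228


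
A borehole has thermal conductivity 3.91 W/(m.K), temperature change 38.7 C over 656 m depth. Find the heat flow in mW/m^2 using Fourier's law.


q = k * dT / dz * 1000
= 3.91 * 38.7 / 656 * 1000
= 0.230666 * 1000
= 230.6662 mW/m^2

230.6662


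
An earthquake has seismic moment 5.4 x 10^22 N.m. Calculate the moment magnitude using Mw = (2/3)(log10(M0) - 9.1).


log10(M0) = log10(5.4 x 10^22) = 22.7324
Mw = 2/3 * (22.7324 - 9.1)
= 2/3 * 13.6324
= 9.09

9.09


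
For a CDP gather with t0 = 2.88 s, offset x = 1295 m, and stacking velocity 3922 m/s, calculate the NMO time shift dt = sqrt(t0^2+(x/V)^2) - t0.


x/Vnmo = 1295/3922 = 0.330189
(x/Vnmo)^2 = 0.109025
t0^2 = 8.2944
sqrt(8.2944 + 0.109025) = 2.898866
dt = 2.898866 - 2.88 = 0.018866

0.018866


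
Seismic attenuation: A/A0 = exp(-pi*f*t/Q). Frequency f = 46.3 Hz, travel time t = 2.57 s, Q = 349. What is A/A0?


pi*f*t/Q = pi*46.3*2.57/349 = 1.071121
A/A0 = exp(-1.071121) = 0.342624

0.342624


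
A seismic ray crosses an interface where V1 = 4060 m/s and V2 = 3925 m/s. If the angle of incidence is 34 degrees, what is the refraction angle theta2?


sin(theta1) = sin(34 deg) = 0.559193
sin(theta2) = V2/V1 * sin(theta1) = 3925/4060 * 0.559193 = 0.540599
theta2 = arcsin(0.540599) = 32.7244 degrees

32.7244


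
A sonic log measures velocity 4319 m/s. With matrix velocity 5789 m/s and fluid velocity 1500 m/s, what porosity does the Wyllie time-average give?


1/V - 1/Vm = 1/4319 - 1/5789 = 5.879e-05
1/Vf - 1/Vm = 1/1500 - 1/5789 = 0.00049393
phi = 5.879e-05 / 0.00049393 = 0.119

0.119


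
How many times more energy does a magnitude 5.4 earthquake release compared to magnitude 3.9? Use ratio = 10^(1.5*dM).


M2 - M1 = 5.4 - 3.9 = 1.5
1.5 * 1.5 = 2.25
ratio = 10^2.25 = 177.83

177.83


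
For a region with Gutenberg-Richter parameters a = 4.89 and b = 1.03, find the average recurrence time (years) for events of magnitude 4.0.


log10(N) = 4.89 - 1.03*4.0 = 0.77
N = 10^0.77 = 5.888437
T = 1/N = 1/5.888437 = 0.1698 years

0.1698


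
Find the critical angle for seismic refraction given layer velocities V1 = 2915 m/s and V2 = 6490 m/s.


V1/V2 = 2915/6490 = 0.449153
theta_c = arcsin(0.449153) = 26.6893 degrees

26.6893


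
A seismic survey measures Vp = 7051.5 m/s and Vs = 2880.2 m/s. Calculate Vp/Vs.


Vp/Vs = 7051.5 / 2880.2
= 2.4483

2.4483


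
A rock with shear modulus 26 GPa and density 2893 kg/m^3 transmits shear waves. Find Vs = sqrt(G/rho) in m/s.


Convert G to Pa: G = 26e9 Pa
Compute G/rho = 26e9 / 2893 = 8987210.5081
Vs = sqrt(8987210.5081) = 2997.87 m/s

2997.87


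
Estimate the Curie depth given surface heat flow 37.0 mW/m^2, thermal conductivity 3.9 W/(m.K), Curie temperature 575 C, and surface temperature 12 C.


T_Curie - T_surf = 575 - 12 = 563 C
Convert q to W/m^2: 37.0 mW/m^2 = 0.037 W/m^2
d = 563 * 3.9 / 0.037 = 59343.24 m

59343.24


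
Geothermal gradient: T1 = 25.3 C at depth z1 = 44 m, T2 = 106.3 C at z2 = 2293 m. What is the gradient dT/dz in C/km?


dT = 106.3 - 25.3 = 81.0 C
dz = 2293 - 44 = 2249 m
gradient = dT/dz * 1000 = 81.0/2249 * 1000 = 36.016 C/km

36.016


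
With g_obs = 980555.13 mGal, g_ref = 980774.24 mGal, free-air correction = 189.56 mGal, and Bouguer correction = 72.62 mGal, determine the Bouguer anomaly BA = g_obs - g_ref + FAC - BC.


BA = g_obs - g_ref + FAC - BC
= 980555.13 - 980774.24 + 189.56 - 72.62
= -102.17 mGal

-102.17


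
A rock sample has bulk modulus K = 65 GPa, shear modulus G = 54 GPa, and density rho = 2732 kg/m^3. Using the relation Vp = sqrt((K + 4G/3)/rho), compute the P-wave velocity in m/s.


First compute the effective modulus:
K + 4G/3 = 65e9 + 4*54e9/3 = 137000000000.0 Pa
Then divide by density:
137000000000.0 / 2732 = 50146412.8843 Pa/(kg/m^3)
Take the square root:
Vp = sqrt(50146412.8843) = 7081.41 m/s

7081.41


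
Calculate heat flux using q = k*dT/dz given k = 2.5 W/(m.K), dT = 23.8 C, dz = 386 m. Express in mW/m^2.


q = k * dT / dz * 1000
= 2.5 * 23.8 / 386 * 1000
= 0.154145 * 1000
= 154.1451 mW/m^2

154.1451


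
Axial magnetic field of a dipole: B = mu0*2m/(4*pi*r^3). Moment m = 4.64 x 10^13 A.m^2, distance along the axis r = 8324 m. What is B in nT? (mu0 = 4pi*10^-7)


m = 4.64 x 10^13 = 46400000000000 A.m^2
2m = 92800000000000 A.m^2
r^3 = 8324^3 = 576761436224
B = (4pi*10^-7) * 92800000000000 / (4*pi * 576761436224) * 1e9
= 116615919.301253 / 7247797963660.87 * 1e9
= 16089.8413 nT

16089.8413


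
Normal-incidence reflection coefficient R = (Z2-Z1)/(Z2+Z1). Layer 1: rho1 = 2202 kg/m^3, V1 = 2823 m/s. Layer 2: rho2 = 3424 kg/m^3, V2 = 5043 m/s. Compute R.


Z1 = 2202 * 2823 = 6216246
Z2 = 3424 * 5043 = 17267232
R = (17267232 - 6216246) / (17267232 + 6216246) = 11050986 / 23483478 = 0.4706

0.4706


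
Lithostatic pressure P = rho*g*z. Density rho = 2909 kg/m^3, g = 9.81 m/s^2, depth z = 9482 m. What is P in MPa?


P = rho * g * z / 1e6
= 2909 * 9.81 * 9482 / 1e6
= 270590583.78 / 1e6
= 270.5906 MPa

270.5906


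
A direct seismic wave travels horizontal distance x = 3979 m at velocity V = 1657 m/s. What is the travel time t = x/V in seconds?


t = x / V
= 3979 / 1657
= 2.4013 s

2.4013


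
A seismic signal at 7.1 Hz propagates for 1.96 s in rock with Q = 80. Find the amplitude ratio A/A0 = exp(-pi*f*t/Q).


pi*f*t/Q = pi*7.1*1.96/80 = 0.54648
A/A0 = exp(-0.54648) = 0.578984

0.578984


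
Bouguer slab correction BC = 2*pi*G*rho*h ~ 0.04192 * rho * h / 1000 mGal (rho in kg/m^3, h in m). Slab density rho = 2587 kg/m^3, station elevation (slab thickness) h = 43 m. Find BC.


BC = 0.04192 * rho * h / 1000
= 0.04192 * 2587 * 43 / 1000
= 4.6632 mGal

4.6632


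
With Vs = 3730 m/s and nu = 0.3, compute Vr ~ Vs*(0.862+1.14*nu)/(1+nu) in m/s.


Numerator factor = 0.862 + 1.14*0.3 = 1.204
Denominator = 1 + 0.3 = 1.3
Vr = 3730 * 1.204 / 1.3 = 3454.55 m/s

3454.55


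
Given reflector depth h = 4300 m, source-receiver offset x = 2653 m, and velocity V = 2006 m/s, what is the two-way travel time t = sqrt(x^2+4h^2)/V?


x^2 + 4h^2 = 2653^2 + 4*4300^2 = 7038409 + 73960000 = 80998409
sqrt(80998409) = 8999.9116
t = 8999.9116 / 2006 = 4.4865 s

4.4865


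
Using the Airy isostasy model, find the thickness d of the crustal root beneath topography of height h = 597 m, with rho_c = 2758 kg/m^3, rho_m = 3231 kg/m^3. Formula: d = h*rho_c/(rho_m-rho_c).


rho_m - rho_c = 3231 - 2758 = 473
d = 597 * 2758 / 473
= 1646526 / 473
= 3481.03 m

3481.03


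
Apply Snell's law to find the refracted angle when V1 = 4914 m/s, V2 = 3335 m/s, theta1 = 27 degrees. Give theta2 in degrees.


sin(theta1) = sin(27 deg) = 0.45399
sin(theta2) = V2/V1 * sin(theta1) = 3335/4914 * 0.45399 = 0.308111
theta2 = arcsin(0.308111) = 17.9454 degrees

17.9454


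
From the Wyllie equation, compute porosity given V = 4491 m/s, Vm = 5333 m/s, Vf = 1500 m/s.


1/V - 1/Vm = 1/4491 - 1/5333 = 3.516e-05
1/Vf - 1/Vm = 1/1500 - 1/5333 = 0.00047915
phi = 3.516e-05 / 0.00047915 = 0.0734

0.0734


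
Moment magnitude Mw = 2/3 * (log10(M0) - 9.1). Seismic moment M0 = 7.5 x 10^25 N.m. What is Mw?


log10(M0) = log10(7.5 x 10^25) = 25.8751
Mw = 2/3 * (25.8751 - 9.1)
= 2/3 * 16.7751
= 11.18

11.18


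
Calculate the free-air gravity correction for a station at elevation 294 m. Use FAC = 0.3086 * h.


FAC = 0.3086 * h
= 0.3086 * 294
= 90.7284 mGal

90.7284


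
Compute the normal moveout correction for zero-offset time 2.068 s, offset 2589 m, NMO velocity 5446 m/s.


x/Vnmo = 2589/5446 = 0.475395
(x/Vnmo)^2 = 0.226
t0^2 = 4.276624
sqrt(4.276624 + 0.226) = 2.121939
dt = 2.121939 - 2.068 = 0.053939

0.053939


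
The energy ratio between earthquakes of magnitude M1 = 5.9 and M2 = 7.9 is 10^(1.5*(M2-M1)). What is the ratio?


M2 - M1 = 7.9 - 5.9 = 2.0
1.5 * 2.0 = 3.0
ratio = 10^3.0 = 1000.0

1000.0


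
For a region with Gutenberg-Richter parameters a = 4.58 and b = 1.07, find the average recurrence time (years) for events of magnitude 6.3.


log10(N) = 4.58 - 1.07*6.3 = -2.161
N = 10^-2.161 = 0.006902
T = 1/N = 1/0.006902 = 144.8772 years

144.8772


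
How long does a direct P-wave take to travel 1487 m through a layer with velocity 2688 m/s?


t = x / V
= 1487 / 2688
= 0.5532 s

0.5532


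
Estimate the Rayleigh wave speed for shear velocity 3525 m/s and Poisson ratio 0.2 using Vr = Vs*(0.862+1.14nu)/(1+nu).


Numerator factor = 0.862 + 1.14*0.2 = 1.09
Denominator = 1 + 0.2 = 1.2
Vr = 3525 * 1.09 / 1.2 = 3201.87 m/s

3201.87


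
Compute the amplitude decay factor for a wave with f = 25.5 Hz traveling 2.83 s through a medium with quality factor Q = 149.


pi*f*t/Q = pi*25.5*2.83/149 = 1.521564
A/A0 = exp(-1.521564) = 0.21837

0.21837


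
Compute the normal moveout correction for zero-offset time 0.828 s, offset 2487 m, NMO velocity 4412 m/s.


x/Vnmo = 2487/4412 = 0.56369
(x/Vnmo)^2 = 0.317746
t0^2 = 0.685584
sqrt(0.685584 + 0.317746) = 1.001664
dt = 1.001664 - 0.828 = 0.173664

0.173664


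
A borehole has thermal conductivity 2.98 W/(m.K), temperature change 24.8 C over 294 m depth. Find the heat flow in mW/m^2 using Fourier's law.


q = k * dT / dz * 1000
= 2.98 * 24.8 / 294 * 1000
= 0.251374 * 1000
= 251.3741 mW/m^2

251.3741


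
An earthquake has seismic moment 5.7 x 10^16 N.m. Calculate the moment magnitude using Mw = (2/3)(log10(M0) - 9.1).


log10(M0) = log10(5.7 x 10^16) = 16.7559
Mw = 2/3 * (16.7559 - 9.1)
= 2/3 * 7.6559
= 5.1

5.1


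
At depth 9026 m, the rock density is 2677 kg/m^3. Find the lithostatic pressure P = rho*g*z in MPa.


P = rho * g * z / 1e6
= 2677 * 9.81 * 9026 / 1e6
= 237035125.62 / 1e6
= 237.0351 MPa

237.0351


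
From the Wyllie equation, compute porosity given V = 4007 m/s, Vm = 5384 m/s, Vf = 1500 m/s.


1/V - 1/Vm = 1/4007 - 1/5384 = 6.383e-05
1/Vf - 1/Vm = 1/1500 - 1/5384 = 0.00048093
phi = 6.383e-05 / 0.00048093 = 0.1327

0.1327


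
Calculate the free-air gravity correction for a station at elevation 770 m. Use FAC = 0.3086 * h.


FAC = 0.3086 * h
= 0.3086 * 770
= 237.622 mGal

237.622


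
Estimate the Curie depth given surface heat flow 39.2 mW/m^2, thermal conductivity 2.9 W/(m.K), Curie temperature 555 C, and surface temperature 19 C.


T_Curie - T_surf = 555 - 19 = 536 C
Convert q to W/m^2: 39.2 mW/m^2 = 0.0392 W/m^2
d = 536 * 2.9 / 0.0392 = 39653.06 m

39653.06


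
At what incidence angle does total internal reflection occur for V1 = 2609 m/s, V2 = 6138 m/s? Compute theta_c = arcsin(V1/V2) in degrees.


V1/V2 = 2609/6138 = 0.425057
theta_c = arcsin(0.425057) = 25.1543 degrees

25.1543


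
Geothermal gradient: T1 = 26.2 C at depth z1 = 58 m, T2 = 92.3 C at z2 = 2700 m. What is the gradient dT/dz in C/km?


dT = 92.3 - 26.2 = 66.1 C
dz = 2700 - 58 = 2642 m
gradient = dT/dz * 1000 = 66.1/2642 * 1000 = 25.0189 C/km

25.0189


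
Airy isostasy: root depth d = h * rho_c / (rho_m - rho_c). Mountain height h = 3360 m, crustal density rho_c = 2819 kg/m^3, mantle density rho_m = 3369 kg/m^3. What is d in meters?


rho_m - rho_c = 3369 - 2819 = 550
d = 3360 * 2819 / 550
= 9471840 / 550
= 17221.53 m

17221.53


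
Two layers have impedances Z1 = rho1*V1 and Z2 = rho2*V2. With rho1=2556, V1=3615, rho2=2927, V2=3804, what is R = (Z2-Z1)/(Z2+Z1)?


Z1 = 2556 * 3615 = 9239940
Z2 = 2927 * 3804 = 11134308
R = (11134308 - 9239940) / (11134308 + 9239940) = 1894368 / 20374248 = 0.093

0.093


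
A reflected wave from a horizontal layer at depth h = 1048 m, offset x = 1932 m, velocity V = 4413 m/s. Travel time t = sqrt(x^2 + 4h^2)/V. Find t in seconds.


x^2 + 4h^2 = 1932^2 + 4*1048^2 = 3732624 + 4393216 = 8125840
sqrt(8125840) = 2850.5859
t = 2850.5859 / 4413 = 0.646 s

0.646


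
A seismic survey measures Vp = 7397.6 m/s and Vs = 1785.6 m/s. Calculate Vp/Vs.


Vp/Vs = 7397.6 / 1785.6
= 4.1429

4.1429


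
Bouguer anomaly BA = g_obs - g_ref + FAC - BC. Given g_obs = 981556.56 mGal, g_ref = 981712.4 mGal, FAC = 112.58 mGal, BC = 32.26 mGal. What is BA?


BA = g_obs - g_ref + FAC - BC
= 981556.56 - 981712.4 + 112.58 - 32.26
= -75.52 mGal

-75.52


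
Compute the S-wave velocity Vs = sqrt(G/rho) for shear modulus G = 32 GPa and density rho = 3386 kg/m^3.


Convert G to Pa: G = 32e9 Pa
Compute G/rho = 32e9 / 3386 = 9450679.2676
Vs = sqrt(9450679.2676) = 3074.2 m/s

3074.2


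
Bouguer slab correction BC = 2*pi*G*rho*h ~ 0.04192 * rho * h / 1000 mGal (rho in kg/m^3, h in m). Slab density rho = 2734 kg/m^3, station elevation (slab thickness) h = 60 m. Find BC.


BC = 0.04192 * rho * h / 1000
= 0.04192 * 2734 * 60 / 1000
= 6.8766 mGal

6.8766


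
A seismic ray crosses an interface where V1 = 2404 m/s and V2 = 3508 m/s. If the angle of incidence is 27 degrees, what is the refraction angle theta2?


sin(theta1) = sin(27 deg) = 0.45399
sin(theta2) = V2/V1 * sin(theta1) = 3508/2404 * 0.45399 = 0.662479
theta2 = arcsin(0.662479) = 41.4892 degrees

41.4892


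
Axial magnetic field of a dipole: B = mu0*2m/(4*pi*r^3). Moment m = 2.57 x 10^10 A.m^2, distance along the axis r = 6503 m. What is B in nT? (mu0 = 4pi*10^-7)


m = 2.57 x 10^10 = 25700000000 A.m^2
2m = 51400000000 A.m^2
r^3 = 6503^3 = 275005425527
B = (4pi*10^-7) * 51400000000 / (4*pi * 275005425527) * 1e9
= 64591.144958 / 3455820098131.83 * 1e9
= 18.6905 nT

18.6905


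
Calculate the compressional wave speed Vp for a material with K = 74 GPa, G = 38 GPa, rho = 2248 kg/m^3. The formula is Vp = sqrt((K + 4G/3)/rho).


First compute the effective modulus:
K + 4G/3 = 74e9 + 4*38e9/3 = 124666666666.67 Pa
Then divide by density:
124666666666.67 / 2248 = 55456702.2539 Pa/(kg/m^3)
Take the square root:
Vp = sqrt(55456702.2539) = 7446.93 m/s

7446.93


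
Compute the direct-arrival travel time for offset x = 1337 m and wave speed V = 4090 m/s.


t = x / V
= 1337 / 4090
= 0.3269 s

0.3269


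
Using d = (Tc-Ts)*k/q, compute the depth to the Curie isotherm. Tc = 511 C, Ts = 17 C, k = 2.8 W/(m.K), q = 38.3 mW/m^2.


T_Curie - T_surf = 511 - 17 = 494 C
Convert q to W/m^2: 38.3 mW/m^2 = 0.0383 W/m^2
d = 494 * 2.8 / 0.0383 = 36114.88 m

36114.88


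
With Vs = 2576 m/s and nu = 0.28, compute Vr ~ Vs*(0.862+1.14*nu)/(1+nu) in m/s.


Numerator factor = 0.862 + 1.14*0.28 = 1.1812
Denominator = 1 + 0.28 = 1.28
Vr = 2576 * 1.1812 / 1.28 = 2377.16 m/s

2377.16


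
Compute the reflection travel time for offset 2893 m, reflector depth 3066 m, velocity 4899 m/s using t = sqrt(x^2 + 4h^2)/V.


x^2 + 4h^2 = 2893^2 + 4*3066^2 = 8369449 + 37601424 = 45970873
sqrt(45970873) = 6780.1824
t = 6780.1824 / 4899 = 1.384 s

1.384


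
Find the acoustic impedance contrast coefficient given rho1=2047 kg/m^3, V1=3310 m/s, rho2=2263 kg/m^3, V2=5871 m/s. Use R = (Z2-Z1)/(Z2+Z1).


Z1 = 2047 * 3310 = 6775570
Z2 = 2263 * 5871 = 13286073
R = (13286073 - 6775570) / (13286073 + 6775570) = 6510503 / 20061643 = 0.3245

0.3245


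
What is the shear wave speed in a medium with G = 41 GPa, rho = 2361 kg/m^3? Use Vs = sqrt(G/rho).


Convert G to Pa: G = 41e9 Pa
Compute G/rho = 41e9 / 2361 = 17365523.0834
Vs = sqrt(17365523.0834) = 4167.2 m/s

4167.2


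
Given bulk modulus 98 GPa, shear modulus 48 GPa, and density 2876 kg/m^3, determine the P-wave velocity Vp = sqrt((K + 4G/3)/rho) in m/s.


First compute the effective modulus:
K + 4G/3 = 98e9 + 4*48e9/3 = 162000000000.0 Pa
Then divide by density:
162000000000.0 / 2876 = 56328233.6579 Pa/(kg/m^3)
Take the square root:
Vp = sqrt(56328233.6579) = 7505.21 m/s

7505.21


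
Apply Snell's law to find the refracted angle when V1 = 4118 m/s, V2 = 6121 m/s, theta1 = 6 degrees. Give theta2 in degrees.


sin(theta1) = sin(6 deg) = 0.104528
sin(theta2) = V2/V1 * sin(theta1) = 6121/4118 * 0.104528 = 0.155371
theta2 = arcsin(0.155371) = 8.9383 degrees

8.9383


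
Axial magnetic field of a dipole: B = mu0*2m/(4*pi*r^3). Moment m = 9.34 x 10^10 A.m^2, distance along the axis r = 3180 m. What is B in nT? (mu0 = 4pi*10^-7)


m = 9.34 x 10^10 = 93400000000 A.m^2
2m = 186800000000 A.m^2
r^3 = 3180^3 = 32157432000
B = (4pi*10^-7) * 186800000000 / (4*pi * 32157432000) * 1e9
= 234739.803076 / 404102208518.05 * 1e9
= 580.8922 nT

580.8922


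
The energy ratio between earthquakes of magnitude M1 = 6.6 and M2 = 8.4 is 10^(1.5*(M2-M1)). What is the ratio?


M2 - M1 = 8.4 - 6.6 = 1.8
1.5 * 1.8 = 2.7
ratio = 10^2.7 = 501.19

501.19


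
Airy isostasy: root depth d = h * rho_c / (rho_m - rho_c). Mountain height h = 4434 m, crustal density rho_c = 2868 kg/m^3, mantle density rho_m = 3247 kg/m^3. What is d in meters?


rho_m - rho_c = 3247 - 2868 = 379
d = 4434 * 2868 / 379
= 12716712 / 379
= 33553.33 m

33553.33


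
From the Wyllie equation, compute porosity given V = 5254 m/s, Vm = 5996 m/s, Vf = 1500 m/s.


1/V - 1/Vm = 1/5254 - 1/5996 = 2.355e-05
1/Vf - 1/Vm = 1/1500 - 1/5996 = 0.00049989
phi = 2.355e-05 / 0.00049989 = 0.0471

0.0471


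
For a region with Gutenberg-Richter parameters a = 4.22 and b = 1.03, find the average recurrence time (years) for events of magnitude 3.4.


log10(N) = 4.22 - 1.03*3.4 = 0.718
N = 10^0.718 = 5.223962
T = 1/N = 1/5.223962 = 0.1914 years

0.1914


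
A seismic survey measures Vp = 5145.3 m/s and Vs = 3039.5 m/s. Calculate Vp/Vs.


Vp/Vs = 5145.3 / 3039.5
= 1.6928

1.6928


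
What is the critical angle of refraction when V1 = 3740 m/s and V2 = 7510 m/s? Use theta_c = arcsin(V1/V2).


V1/V2 = 3740/7510 = 0.498003
theta_c = arcsin(0.498003) = 29.8679 degrees

29.8679


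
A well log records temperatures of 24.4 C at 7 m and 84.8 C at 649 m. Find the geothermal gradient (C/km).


dT = 84.8 - 24.4 = 60.4 C
dz = 649 - 7 = 642 m
gradient = dT/dz * 1000 = 60.4/642 * 1000 = 94.081 C/km

94.081


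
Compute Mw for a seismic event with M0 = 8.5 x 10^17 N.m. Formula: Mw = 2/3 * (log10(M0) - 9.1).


log10(M0) = log10(8.5 x 10^17) = 17.9294
Mw = 2/3 * (17.9294 - 9.1)
= 2/3 * 8.8294
= 5.89

5.89


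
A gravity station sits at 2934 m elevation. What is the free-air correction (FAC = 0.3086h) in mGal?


FAC = 0.3086 * h
= 0.3086 * 2934
= 905.4324 mGal

905.4324


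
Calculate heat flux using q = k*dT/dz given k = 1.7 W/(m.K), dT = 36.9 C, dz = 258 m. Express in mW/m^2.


q = k * dT / dz * 1000
= 1.7 * 36.9 / 258 * 1000
= 0.24314 * 1000
= 243.1395 mW/m^2

243.1395


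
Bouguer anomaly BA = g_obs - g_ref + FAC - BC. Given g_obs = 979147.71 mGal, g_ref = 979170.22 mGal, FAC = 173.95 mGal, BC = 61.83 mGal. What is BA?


BA = g_obs - g_ref + FAC - BC
= 979147.71 - 979170.22 + 173.95 - 61.83
= 89.61 mGal

89.61


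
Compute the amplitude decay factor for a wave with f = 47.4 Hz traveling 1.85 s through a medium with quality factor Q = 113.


pi*f*t/Q = pi*47.4*1.85/113 = 2.437932
A/A0 = exp(-2.437932) = 0.087341

0.087341


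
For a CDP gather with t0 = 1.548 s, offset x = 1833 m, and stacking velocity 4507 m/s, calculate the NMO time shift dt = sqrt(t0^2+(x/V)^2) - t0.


x/Vnmo = 1833/4507 = 0.406701
(x/Vnmo)^2 = 0.165405
t0^2 = 2.396304
sqrt(2.396304 + 0.165405) = 1.600534
dt = 1.600534 - 1.548 = 0.052534

0.052534


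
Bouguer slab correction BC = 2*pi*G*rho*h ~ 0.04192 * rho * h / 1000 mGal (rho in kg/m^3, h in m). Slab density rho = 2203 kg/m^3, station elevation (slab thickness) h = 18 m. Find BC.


BC = 0.04192 * rho * h / 1000
= 0.04192 * 2203 * 18 / 1000
= 1.6623 mGal

1.6623


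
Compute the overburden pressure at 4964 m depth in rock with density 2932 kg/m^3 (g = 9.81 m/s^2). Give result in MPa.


P = rho * g * z / 1e6
= 2932 * 9.81 * 4964 / 1e6
= 142779134.88 / 1e6
= 142.7791 MPa

142.7791


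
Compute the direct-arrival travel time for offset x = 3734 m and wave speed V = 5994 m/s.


t = x / V
= 3734 / 5994
= 0.623 s

0.623


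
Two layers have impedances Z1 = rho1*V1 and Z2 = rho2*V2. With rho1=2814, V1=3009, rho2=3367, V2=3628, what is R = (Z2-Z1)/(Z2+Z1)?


Z1 = 2814 * 3009 = 8467326
Z2 = 3367 * 3628 = 12215476
R = (12215476 - 8467326) / (12215476 + 8467326) = 3748150 / 20682802 = 0.1812

0.1812


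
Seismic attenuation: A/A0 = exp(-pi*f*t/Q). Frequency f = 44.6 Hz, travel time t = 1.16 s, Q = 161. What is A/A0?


pi*f*t/Q = pi*44.6*1.16/161 = 1.009524
A/A0 = exp(-1.009524) = 0.364392

0.364392


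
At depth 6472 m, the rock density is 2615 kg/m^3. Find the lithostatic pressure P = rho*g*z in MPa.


P = rho * g * z / 1e6
= 2615 * 9.81 * 6472 / 1e6
= 166027186.8 / 1e6
= 166.0272 MPa

166.0272


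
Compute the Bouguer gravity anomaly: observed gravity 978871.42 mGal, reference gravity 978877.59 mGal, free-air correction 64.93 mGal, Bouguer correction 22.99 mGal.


BA = g_obs - g_ref + FAC - BC
= 978871.42 - 978877.59 + 64.93 - 22.99
= 35.77 mGal

35.77


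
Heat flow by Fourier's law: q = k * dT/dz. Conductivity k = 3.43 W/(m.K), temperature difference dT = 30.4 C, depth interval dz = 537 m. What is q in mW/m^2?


q = k * dT / dz * 1000
= 3.43 * 30.4 / 537 * 1000
= 0.194175 * 1000
= 194.175 mW/m^2

194.175


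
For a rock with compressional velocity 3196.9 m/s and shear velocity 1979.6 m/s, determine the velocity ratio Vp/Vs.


Vp/Vs = 3196.9 / 1979.6
= 1.6149

1.6149


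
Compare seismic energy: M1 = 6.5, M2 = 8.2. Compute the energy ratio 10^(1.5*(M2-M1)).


M2 - M1 = 8.2 - 6.5 = 1.7
1.5 * 1.7 = 2.55
ratio = 10^2.55 = 354.81

354.81


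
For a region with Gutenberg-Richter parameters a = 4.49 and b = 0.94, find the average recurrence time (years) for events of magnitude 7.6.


log10(N) = 4.49 - 0.94*7.6 = -2.654
N = 10^-2.654 = 0.002218
T = 1/N = 1/0.002218 = 450.8167 years

450.8167


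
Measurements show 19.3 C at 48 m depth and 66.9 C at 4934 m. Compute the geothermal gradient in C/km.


dT = 66.9 - 19.3 = 47.6 C
dz = 4934 - 48 = 4886 m
gradient = dT/dz * 1000 = 47.6/4886 * 1000 = 9.7421 C/km

9.7421


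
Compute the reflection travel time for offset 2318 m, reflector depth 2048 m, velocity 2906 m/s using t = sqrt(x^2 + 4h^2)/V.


x^2 + 4h^2 = 2318^2 + 4*2048^2 = 5373124 + 16777216 = 22150340
sqrt(22150340) = 4706.4148
t = 4706.4148 / 2906 = 1.6196 s

1.6196


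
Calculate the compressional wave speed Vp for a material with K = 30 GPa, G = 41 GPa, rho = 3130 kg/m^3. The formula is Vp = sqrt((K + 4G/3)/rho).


First compute the effective modulus:
K + 4G/3 = 30e9 + 4*41e9/3 = 84666666666.67 Pa
Then divide by density:
84666666666.67 / 3130 = 27050053.2481 Pa/(kg/m^3)
Take the square root:
Vp = sqrt(27050053.2481) = 5200.97 m/s

5200.97


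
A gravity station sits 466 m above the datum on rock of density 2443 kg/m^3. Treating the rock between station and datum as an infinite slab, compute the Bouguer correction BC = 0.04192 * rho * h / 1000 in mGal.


BC = 0.04192 * rho * h / 1000
= 0.04192 * 2443 * 466 / 1000
= 47.7233 mGal

47.7233


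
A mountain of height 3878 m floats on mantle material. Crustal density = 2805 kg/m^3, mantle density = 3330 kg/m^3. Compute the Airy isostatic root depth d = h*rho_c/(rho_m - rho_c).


rho_m - rho_c = 3330 - 2805 = 525
d = 3878 * 2805 / 525
= 10877790 / 525
= 20719.6 m

20719.6


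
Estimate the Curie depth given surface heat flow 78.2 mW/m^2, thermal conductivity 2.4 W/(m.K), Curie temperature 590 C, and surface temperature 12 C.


T_Curie - T_surf = 590 - 12 = 578 C
Convert q to W/m^2: 78.2 mW/m^2 = 0.0782 W/m^2
d = 578 * 2.4 / 0.0782 = 17739.13 m

17739.13


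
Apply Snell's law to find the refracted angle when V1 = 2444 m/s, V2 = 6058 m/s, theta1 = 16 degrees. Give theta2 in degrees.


sin(theta1) = sin(16 deg) = 0.275637
sin(theta2) = V2/V1 * sin(theta1) = 6058/2444 * 0.275637 = 0.683229
theta2 = arcsin(0.683229) = 43.0965 degrees

43.0965


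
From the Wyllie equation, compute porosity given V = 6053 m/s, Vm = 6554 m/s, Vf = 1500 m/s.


1/V - 1/Vm = 1/6053 - 1/6554 = 1.263e-05
1/Vf - 1/Vm = 1/1500 - 1/6554 = 0.00051409
phi = 1.263e-05 / 0.00051409 = 0.0246

0.0246


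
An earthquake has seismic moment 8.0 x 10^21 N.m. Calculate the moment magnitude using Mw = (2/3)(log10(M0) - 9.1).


log10(M0) = log10(8.0 x 10^21) = 21.9031
Mw = 2/3 * (21.9031 - 9.1)
= 2/3 * 12.8031
= 8.54

8.54


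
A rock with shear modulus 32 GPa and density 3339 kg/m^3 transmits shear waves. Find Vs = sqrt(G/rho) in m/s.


Convert G to Pa: G = 32e9 Pa
Compute G/rho = 32e9 / 3339 = 9583707.6969
Vs = sqrt(9583707.6969) = 3095.76 m/s

3095.76


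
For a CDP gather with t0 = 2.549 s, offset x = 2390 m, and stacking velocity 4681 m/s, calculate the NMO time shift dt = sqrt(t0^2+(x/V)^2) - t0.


x/Vnmo = 2390/4681 = 0.510575
(x/Vnmo)^2 = 0.260686
t0^2 = 6.497401
sqrt(6.497401 + 0.260686) = 2.599632
dt = 2.599632 - 2.549 = 0.050632

0.050632


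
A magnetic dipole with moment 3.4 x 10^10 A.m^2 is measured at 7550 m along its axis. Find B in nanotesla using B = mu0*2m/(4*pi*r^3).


m = 3.4 x 10^10 = 34000000000 A.m^2
2m = 68000000000 A.m^2
r^3 = 7550^3 = 430368875000
B = (4pi*10^-7) * 68000000000 / (4*pi * 430368875000) * 1e9
= 85451.320178 / 5408174784134.82 * 1e9
= 15.8004 nT

15.8004


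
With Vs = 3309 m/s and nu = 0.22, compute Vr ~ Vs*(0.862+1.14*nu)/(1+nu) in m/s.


Numerator factor = 0.862 + 1.14*0.22 = 1.1128
Denominator = 1 + 0.22 = 1.22
Vr = 3309 * 1.1128 / 1.22 = 3018.24 m/s

3018.24


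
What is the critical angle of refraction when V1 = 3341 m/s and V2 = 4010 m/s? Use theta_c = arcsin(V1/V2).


V1/V2 = 3341/4010 = 0.833167
theta_c = arcsin(0.833167) = 56.4255 degrees

56.4255


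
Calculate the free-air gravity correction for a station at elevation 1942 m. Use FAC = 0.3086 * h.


FAC = 0.3086 * h
= 0.3086 * 1942
= 599.3012 mGal

599.3012


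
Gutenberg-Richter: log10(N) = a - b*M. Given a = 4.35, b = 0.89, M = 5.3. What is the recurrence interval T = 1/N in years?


log10(N) = 4.35 - 0.89*5.3 = -0.367
N = 10^-0.367 = 0.429536
T = 1/N = 1/0.429536 = 2.3281 years

2.3281


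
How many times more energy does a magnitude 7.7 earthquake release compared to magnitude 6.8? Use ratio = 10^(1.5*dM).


M2 - M1 = 7.7 - 6.8 = 0.9
1.5 * 0.9 = 1.35
ratio = 10^1.35 = 22.39

22.39


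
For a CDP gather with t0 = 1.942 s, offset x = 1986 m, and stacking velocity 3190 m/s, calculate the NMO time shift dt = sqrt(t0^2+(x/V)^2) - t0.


x/Vnmo = 1986/3190 = 0.622571
(x/Vnmo)^2 = 0.387594
t0^2 = 3.771364
sqrt(3.771364 + 0.387594) = 2.039352
dt = 2.039352 - 1.942 = 0.097352

0.097352


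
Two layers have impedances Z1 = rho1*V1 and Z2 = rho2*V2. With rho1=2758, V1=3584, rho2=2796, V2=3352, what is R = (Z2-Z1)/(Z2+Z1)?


Z1 = 2758 * 3584 = 9884672
Z2 = 2796 * 3352 = 9372192
R = (9372192 - 9884672) / (9372192 + 9884672) = -512480 / 19256864 = -0.0266

-0.0266


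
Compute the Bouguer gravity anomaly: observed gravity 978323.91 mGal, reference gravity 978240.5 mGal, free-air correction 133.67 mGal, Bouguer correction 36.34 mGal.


BA = g_obs - g_ref + FAC - BC
= 978323.91 - 978240.5 + 133.67 - 36.34
= 180.74 mGal

180.74


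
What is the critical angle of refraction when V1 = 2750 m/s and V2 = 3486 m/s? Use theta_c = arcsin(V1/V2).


V1/V2 = 2750/3486 = 0.78887
theta_c = arcsin(0.78887) = 52.08 degrees

52.08


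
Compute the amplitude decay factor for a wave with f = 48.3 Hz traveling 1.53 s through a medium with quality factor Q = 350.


pi*f*t/Q = pi*48.3*1.53/350 = 0.663316
A/A0 = exp(-0.663316) = 0.51514

0.51514


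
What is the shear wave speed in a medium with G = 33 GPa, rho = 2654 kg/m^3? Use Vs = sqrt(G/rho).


Convert G to Pa: G = 33e9 Pa
Compute G/rho = 33e9 / 2654 = 12434061.7935
Vs = sqrt(12434061.7935) = 3526.2 m/s

3526.2


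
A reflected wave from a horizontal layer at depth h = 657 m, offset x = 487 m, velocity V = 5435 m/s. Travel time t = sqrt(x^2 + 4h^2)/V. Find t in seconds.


x^2 + 4h^2 = 487^2 + 4*657^2 = 237169 + 1726596 = 1963765
sqrt(1963765) = 1401.344
t = 1401.344 / 5435 = 0.2578 s

0.2578
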